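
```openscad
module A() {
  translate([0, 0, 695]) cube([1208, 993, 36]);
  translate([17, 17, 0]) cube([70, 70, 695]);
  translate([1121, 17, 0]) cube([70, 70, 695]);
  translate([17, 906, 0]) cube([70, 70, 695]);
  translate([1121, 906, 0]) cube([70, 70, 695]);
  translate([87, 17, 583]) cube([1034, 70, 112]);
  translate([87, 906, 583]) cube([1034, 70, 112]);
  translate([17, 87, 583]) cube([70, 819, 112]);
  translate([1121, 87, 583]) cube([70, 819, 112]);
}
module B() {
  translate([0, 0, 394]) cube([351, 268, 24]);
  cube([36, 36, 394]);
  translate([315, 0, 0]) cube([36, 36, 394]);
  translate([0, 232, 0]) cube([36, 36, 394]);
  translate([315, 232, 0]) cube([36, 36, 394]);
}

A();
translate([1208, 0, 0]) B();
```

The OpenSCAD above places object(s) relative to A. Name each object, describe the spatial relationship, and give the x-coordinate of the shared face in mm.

The table's +x face and the stool's −x face are both at x = 1208 mm.

A is a table. B is a stool. The stool is against the table's +x side, with their −y faces flush. The x-coordinate of the shared face is 1208 mm.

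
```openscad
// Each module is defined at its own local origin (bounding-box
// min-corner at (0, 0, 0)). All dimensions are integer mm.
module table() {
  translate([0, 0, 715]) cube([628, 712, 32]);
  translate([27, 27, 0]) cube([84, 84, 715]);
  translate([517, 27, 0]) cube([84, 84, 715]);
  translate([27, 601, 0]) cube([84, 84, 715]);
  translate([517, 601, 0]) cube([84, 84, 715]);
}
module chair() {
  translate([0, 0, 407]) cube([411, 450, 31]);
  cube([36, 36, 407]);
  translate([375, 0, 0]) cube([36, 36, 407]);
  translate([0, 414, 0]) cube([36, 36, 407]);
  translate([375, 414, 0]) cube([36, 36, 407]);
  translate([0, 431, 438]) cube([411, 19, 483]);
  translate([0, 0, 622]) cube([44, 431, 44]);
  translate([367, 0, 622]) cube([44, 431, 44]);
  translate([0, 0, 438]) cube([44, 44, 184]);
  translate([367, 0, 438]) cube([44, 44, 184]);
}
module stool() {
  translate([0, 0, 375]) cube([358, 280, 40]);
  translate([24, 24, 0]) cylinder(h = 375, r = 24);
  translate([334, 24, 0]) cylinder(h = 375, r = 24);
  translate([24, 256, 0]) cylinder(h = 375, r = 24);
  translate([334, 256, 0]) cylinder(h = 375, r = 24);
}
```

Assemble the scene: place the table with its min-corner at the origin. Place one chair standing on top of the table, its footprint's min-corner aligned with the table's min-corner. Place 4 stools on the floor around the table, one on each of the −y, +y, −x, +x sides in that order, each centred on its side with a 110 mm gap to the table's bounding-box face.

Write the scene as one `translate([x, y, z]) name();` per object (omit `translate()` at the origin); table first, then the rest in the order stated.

table();
translate([0, 0, 747]) chair();
translate([135, -390, 0]) stool();
translate([135, 822, 0]) stool();
translate([-468, 216, 0]) stool();
translate([738, 216, 0]) stool();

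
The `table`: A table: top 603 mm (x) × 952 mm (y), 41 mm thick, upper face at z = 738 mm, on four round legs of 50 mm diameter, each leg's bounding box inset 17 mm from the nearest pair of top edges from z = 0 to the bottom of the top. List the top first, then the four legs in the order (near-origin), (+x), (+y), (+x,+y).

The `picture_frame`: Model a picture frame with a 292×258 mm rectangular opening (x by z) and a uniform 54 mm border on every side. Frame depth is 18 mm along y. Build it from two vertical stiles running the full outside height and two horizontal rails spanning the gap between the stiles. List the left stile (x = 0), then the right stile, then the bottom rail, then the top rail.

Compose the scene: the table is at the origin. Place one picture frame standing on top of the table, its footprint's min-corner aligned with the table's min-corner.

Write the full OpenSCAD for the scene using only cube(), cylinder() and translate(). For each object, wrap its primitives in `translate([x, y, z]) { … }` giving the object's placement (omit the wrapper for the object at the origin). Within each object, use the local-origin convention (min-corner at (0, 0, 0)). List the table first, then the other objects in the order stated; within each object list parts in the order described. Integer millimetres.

translate([0, 0, 697]) cube([603, 952, 41]);
translate([42, 42, 0]) cylinder(h = 697, r = 25);
translate([561, 42, 0]) cylinder(h = 697, r = 25);
translate([42, 910, 0]) cylinder(h = 697, r = 25);
translate([561, 910, 0]) cylinder(h = 697, r = 25);
translate([0, 0, 738]) {
  cube([54, 18, 366]);
  translate([346, 0, 0]) cube([54, 18, 366]);
  translate([54, 0, 0]) cube([292, 18, 54]);
  translate([54, 0, 312]) cube([292, 18, 54]);
}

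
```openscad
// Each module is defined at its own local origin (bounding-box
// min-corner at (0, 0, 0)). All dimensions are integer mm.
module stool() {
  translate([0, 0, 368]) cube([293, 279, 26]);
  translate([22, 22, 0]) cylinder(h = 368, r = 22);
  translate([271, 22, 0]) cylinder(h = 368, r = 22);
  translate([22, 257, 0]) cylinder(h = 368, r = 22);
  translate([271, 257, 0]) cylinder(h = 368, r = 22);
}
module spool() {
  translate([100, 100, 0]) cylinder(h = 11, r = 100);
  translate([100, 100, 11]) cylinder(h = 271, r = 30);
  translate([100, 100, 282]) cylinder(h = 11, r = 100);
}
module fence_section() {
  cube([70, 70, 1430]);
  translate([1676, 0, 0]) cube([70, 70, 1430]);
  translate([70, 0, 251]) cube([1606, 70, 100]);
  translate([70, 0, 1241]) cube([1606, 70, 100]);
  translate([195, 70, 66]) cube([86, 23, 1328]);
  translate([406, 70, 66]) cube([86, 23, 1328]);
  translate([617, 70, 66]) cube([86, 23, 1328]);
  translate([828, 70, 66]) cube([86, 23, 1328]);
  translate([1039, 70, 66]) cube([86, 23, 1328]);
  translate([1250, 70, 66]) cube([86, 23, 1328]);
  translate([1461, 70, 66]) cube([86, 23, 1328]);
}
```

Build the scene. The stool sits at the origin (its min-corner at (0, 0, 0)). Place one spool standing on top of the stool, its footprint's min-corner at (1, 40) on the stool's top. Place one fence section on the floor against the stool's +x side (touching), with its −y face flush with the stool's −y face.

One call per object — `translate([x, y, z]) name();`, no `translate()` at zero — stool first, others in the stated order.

stool();
translate([1, 40, 394]) spool();
translate([293, 0, 0]) fence_section();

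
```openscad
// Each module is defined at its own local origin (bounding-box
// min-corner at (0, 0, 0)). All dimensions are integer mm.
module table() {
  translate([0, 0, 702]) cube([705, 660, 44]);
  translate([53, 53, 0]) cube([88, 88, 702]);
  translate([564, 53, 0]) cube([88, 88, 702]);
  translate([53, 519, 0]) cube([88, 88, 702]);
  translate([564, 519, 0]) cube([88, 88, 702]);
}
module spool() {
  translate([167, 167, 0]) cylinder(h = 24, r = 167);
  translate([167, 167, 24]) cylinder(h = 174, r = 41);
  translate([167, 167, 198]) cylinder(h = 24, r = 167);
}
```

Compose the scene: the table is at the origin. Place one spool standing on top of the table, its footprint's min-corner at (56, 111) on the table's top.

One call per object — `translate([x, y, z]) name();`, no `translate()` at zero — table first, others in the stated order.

table();
translate([56, 111, 746]) spool();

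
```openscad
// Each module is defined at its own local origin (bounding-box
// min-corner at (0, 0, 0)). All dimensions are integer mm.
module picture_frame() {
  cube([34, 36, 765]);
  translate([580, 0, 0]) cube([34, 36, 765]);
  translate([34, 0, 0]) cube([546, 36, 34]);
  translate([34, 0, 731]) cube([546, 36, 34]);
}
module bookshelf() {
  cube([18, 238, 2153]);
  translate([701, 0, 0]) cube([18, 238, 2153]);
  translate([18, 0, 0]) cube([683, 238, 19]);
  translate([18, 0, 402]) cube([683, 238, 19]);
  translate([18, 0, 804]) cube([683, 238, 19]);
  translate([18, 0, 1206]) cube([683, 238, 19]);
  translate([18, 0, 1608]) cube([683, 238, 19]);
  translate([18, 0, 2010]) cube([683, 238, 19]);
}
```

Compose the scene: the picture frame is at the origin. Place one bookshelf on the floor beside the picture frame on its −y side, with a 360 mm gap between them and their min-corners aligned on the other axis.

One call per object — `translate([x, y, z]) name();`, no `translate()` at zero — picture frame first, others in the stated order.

picture_frame();
translate([0, -598, 0]) bookshelf();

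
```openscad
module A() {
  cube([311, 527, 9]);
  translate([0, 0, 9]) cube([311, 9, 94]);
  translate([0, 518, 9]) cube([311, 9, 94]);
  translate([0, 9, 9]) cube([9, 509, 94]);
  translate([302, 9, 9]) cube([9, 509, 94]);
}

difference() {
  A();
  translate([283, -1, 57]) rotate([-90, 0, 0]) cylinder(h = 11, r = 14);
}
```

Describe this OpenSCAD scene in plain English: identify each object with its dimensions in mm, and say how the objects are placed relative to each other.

A is an open storage box with external size 311×527×103 mm and wall thickness 9 mm (the base is also 9 mm thick). The base covers the whole footprint; the four walls stand on the base, with the y-facing walls full-width and the x-facing walls fitting between their inner faces.

The open box has a circular hole of radius 14 mm through its front wall, centred at (x = 283, z = 57).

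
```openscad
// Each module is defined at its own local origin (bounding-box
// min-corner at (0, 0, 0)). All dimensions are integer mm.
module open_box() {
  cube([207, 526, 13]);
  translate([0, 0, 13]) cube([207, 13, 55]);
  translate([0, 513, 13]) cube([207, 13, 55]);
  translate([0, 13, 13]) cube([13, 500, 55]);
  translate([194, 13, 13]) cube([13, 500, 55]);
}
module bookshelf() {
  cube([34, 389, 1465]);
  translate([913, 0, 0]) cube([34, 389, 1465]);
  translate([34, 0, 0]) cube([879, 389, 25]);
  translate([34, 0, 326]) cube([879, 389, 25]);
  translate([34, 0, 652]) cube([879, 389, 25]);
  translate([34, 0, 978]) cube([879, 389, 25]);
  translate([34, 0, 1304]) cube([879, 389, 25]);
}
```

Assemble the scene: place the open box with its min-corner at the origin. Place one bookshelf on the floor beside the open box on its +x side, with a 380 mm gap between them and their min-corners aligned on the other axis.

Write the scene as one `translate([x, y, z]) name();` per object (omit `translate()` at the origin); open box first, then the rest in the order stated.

open_box();
translate([587, 0, 0]) bookshelf();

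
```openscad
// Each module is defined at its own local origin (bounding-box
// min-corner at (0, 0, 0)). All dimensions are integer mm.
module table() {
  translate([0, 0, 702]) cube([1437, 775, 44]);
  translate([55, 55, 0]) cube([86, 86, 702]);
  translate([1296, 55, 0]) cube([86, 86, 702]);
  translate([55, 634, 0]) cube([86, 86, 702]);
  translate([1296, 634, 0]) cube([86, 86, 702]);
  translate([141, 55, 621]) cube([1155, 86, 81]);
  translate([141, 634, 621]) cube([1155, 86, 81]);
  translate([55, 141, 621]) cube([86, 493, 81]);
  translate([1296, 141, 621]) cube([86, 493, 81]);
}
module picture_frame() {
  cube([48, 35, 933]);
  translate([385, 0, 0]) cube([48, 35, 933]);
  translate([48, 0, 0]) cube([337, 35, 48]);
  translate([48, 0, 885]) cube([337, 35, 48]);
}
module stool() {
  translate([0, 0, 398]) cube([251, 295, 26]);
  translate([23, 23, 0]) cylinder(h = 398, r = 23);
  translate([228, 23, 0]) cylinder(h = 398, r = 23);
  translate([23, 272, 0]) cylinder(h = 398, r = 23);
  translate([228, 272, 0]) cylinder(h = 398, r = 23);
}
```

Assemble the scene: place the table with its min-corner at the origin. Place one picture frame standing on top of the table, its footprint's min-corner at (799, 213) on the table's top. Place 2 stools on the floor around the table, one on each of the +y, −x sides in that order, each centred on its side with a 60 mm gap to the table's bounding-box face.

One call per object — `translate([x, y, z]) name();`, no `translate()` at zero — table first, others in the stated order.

table();
translate([799, 213, 746]) picture_frame();
translate([593, 835, 0]) stool();
translate([-311, 240, 0]) stool();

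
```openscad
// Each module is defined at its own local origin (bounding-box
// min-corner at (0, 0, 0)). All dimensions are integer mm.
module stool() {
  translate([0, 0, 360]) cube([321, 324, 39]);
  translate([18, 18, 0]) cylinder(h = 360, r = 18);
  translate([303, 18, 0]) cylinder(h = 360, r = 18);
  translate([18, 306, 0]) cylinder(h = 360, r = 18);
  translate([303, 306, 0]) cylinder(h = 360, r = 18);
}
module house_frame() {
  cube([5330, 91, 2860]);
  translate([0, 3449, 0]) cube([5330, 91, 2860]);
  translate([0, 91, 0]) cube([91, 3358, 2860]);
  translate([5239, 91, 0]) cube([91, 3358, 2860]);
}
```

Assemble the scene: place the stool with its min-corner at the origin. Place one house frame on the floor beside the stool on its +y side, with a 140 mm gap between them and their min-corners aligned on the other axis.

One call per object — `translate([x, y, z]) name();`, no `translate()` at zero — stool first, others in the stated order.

stool();
translate([0, 464, 0]) house_frame();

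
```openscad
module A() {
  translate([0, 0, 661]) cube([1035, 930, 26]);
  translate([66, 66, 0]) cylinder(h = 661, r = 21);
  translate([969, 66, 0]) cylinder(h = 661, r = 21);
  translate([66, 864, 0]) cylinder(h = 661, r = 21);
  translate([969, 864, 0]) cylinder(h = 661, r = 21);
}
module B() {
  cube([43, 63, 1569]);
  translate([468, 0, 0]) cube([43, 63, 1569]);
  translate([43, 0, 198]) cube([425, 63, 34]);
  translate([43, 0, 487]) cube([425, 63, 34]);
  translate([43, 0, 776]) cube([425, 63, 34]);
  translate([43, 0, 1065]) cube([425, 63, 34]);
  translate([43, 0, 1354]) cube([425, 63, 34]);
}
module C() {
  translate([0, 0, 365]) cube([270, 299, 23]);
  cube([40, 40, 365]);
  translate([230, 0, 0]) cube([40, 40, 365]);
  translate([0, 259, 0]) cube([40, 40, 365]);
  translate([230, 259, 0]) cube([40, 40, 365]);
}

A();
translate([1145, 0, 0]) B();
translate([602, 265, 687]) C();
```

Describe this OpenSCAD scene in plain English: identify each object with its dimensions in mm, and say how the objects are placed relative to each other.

A is a table with a 1035×930 mm rectangular top, 26 mm thick, top surface at z = 687 mm, supported by four round legs of 42 mm diameter, each leg's bounding box inset 45 mm from the nearest pair of top edges, running from the floor.

B is a wooden ladder with two side rails of 43×63 mm section and 1569 mm height, set 511 mm apart overall. Between them run 5 rectangular rungs (63 mm deep, 34 mm thick), front faces flush with the rails' −y face. The bottom of the first rung is 198 mm above the floor and each subsequent rung is 289 mm higher than the one below.

C is a simple wooden stool: a rectangular seat 270 mm (x) by 299 mm (y), 23 mm thick, top face at z = 388 mm, on four square legs, each 40×40 mm in cross-section. The legs rest on z = 0, each flush with a corner of the seat.

The ladder is on the floor beside the table on its +x side. The stool is on top of the table.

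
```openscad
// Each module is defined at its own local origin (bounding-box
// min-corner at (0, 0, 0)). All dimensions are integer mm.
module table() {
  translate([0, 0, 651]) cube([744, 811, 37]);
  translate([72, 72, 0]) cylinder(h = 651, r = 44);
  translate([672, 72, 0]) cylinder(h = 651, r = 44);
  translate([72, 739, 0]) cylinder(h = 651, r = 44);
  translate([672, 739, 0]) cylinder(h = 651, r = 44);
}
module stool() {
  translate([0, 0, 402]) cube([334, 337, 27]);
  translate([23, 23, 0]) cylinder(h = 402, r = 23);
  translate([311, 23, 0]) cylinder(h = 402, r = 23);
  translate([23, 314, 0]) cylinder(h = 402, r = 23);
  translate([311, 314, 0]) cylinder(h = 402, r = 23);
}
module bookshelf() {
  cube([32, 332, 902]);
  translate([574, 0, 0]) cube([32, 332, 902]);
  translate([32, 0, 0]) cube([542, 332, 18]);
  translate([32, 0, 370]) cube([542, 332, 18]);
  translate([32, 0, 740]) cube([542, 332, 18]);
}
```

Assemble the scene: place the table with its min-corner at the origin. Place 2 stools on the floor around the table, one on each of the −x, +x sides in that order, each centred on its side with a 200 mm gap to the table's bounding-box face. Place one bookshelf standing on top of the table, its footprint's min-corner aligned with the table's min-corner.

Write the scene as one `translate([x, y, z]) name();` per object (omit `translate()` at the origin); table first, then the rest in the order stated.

table();
translate([-534, 237, 0]) stool();
translate([944, 237, 0]) stool();
translate([0, 0, 688]) bookshelf();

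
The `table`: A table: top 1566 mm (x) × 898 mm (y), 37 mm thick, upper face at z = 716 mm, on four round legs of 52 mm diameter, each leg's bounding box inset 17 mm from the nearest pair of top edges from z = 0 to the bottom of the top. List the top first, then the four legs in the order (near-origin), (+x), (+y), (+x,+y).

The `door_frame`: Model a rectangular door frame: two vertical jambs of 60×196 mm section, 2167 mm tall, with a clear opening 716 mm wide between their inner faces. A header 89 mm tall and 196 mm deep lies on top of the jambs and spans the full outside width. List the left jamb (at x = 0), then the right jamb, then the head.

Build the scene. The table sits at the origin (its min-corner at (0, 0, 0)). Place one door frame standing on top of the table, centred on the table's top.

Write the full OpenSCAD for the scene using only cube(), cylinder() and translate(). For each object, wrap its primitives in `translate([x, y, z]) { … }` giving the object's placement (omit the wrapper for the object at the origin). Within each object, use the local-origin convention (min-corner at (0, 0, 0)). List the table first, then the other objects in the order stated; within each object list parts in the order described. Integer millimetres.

translate([0, 0, 679]) cube([1566, 898, 37]);
translate([43, 43, 0]) cylinder(h = 679, r = 26);
translate([1523, 43, 0]) cylinder(h = 679, r = 26);
translate([43, 855, 0]) cylinder(h = 679, r = 26);
translate([1523, 855, 0]) cylinder(h = 679, r = 26);
translate([365, 351, 716]) {
  cube([60, 196, 2167]);
  translate([776, 0, 0]) cube([60, 196, 2167]);
  translate([0, 0, 2167]) cube([836, 196, 89]);
}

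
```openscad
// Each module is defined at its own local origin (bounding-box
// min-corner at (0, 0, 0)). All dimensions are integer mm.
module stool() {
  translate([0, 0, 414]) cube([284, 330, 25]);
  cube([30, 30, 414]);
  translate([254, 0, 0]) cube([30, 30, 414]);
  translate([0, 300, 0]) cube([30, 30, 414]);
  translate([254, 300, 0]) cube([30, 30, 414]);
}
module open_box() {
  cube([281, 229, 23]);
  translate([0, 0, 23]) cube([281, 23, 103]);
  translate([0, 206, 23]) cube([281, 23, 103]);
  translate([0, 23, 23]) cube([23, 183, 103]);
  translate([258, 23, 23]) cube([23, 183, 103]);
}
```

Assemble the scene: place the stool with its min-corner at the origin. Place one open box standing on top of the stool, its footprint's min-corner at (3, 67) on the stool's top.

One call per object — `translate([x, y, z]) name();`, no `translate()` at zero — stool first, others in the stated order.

stool();
translate([3, 67, 439]) open_box();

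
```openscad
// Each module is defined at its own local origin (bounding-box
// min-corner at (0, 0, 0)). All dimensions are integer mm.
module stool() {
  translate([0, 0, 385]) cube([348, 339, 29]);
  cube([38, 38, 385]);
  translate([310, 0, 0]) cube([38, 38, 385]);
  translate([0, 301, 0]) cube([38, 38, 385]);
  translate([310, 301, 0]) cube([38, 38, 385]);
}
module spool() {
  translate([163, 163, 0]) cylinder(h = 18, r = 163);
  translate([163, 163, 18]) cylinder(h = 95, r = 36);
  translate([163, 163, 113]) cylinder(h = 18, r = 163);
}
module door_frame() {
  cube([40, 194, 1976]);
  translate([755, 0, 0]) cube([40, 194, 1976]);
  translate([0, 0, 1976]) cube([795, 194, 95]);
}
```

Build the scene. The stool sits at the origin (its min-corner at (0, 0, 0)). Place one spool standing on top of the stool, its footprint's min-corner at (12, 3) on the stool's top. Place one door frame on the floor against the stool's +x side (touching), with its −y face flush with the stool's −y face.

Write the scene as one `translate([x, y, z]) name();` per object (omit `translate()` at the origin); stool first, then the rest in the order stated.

stool();
translate([12, 3, 414]) spool();
translate([348, 0, 0]) door_frame();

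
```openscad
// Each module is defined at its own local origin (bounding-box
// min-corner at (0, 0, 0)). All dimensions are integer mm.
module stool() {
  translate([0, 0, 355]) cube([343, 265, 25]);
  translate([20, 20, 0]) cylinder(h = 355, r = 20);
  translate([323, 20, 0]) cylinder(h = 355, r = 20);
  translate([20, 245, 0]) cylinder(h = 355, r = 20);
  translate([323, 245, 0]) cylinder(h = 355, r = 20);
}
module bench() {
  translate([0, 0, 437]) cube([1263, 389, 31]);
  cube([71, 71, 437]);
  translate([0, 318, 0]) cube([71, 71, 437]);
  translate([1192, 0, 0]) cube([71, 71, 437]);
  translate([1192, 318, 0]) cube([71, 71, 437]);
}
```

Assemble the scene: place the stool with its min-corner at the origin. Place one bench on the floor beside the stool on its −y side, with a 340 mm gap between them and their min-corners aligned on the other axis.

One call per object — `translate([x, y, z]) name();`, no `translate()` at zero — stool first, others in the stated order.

stool();
translate([0, -729, 0]) bench();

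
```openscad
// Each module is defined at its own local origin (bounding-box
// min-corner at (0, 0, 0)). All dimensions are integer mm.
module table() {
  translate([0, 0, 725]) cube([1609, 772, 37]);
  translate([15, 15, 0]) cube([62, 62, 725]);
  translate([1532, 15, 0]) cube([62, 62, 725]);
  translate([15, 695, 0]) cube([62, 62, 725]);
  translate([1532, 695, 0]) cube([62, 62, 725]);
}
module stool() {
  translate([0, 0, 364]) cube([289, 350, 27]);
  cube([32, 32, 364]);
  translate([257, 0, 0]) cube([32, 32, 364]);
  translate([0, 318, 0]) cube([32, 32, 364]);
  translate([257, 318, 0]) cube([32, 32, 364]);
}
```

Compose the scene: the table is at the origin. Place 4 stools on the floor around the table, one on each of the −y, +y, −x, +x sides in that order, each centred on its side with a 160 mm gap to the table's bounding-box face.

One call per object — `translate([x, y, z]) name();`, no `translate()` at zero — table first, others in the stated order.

table();
translate([660, -510, 0]) stool();
translate([660, 932, 0]) stool();
translate([-449, 211, 0]) stool();
translate([1769, 211, 0]) stool();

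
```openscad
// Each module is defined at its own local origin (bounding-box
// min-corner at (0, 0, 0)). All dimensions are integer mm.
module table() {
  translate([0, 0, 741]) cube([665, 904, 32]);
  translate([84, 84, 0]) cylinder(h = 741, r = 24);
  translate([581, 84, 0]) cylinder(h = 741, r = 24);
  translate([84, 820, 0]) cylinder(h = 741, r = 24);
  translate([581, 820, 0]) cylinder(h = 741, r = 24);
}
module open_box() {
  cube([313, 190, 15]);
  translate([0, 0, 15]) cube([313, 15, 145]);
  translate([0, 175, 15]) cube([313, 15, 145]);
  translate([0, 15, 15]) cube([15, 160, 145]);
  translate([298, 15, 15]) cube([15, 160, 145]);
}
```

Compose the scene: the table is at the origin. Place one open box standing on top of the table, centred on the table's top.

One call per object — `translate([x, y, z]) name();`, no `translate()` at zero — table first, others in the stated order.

table();
translate([176, 357, 773]) open_box();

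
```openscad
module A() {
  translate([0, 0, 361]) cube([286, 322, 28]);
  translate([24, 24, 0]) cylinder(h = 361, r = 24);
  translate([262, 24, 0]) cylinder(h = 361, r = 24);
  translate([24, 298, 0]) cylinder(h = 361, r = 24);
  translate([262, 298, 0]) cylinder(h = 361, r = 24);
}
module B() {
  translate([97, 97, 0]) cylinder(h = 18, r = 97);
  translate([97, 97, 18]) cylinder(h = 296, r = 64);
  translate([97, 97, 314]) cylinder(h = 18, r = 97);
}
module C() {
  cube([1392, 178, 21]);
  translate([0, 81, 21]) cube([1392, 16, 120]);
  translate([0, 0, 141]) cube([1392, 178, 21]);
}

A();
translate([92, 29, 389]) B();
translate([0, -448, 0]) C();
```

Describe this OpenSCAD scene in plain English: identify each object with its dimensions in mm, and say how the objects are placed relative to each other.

A is a four-legged stool. The seat is 286×322 mm, 28 mm thick, top at z = 389 mm. It stands on four round legs, each 48 mm in diameter, from z = 0 to the seat underside, each leg's axis is inset half a diameter from the nearest pair of seat edges (so the leg's bounding box is flush with the corner).

B is a spool: two coaxial disc flanges of radius 97 mm and thickness 18 mm, joined by a core cylinder of radius 64 mm and height 296 mm. The lower flange rests on z = 0 and the three cylinders share a vertical axis.

C is an I-beam lying along x, 1392 mm long. Overall section height 162 mm. Two flanges 178 mm wide (y) and 21 mm thick, one on the floor and one at the top; a web 16 mm thick runs between them, centred on the flange width.

The spool is on top of the stool. The I-beam is on the floor beside the stool on its −y side.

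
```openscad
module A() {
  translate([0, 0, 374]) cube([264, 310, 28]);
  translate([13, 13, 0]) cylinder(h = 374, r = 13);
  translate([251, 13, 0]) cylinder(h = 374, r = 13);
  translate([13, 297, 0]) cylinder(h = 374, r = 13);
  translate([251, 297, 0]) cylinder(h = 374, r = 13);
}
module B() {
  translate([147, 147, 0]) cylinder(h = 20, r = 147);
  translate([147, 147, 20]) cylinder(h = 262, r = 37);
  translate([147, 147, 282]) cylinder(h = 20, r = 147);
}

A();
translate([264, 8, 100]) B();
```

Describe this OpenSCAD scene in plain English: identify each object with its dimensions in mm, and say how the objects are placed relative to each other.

A is a four-legged stool. The seat is 264×310 mm, 28 mm thick, top at z = 402 mm. It stands on four round legs, each 26 mm in diameter, from z = 0 to the seat underside, each leg's axis is inset half a diameter from the nearest pair of seat edges (so the leg's bounding box is flush with the corner).

B is a spool: two coaxial disc flanges of radius 147 mm and thickness 20 mm, joined by a core cylinder of radius 37 mm and height 262 mm. The lower flange rests on z = 0 and the three cylinders share a vertical axis.

The spool is beside the stool with their tops flush at z = 402.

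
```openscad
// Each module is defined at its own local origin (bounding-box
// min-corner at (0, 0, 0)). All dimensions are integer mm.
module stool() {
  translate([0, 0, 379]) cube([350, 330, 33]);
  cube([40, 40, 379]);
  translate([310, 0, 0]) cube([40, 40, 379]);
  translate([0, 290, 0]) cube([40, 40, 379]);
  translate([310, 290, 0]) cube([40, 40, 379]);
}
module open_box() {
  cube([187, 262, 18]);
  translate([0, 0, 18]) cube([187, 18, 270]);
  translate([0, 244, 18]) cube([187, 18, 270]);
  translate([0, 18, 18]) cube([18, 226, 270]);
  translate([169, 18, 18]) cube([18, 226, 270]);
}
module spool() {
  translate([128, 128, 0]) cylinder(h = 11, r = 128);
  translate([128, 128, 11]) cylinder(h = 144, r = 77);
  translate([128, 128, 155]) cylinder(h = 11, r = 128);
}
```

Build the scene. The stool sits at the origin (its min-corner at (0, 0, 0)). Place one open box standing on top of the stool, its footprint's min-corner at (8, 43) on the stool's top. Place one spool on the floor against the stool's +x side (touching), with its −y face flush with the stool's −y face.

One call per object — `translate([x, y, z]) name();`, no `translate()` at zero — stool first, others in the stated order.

stool();
translate([8, 43, 412]) open_box();
translate([350, 0, 0]) spool();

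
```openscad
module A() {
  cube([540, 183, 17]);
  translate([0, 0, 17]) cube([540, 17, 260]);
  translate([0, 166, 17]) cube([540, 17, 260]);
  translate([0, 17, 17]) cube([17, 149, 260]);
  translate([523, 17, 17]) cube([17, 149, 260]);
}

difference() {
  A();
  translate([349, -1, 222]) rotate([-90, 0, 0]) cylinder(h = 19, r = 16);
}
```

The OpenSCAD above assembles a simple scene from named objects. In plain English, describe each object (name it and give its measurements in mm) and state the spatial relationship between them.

A is an open-topped rectangular box: outside dimensions 540×183×277 mm, with a uniform wall and base thickness of 17 mm. The base is a full 540×183 slab on the floor; four walls sit on top of the base. The front and back walls (the −y and +y sides) span the full width; the two side walls fit between them.

The open box has a circular hole of radius 16 mm through its front wall, centred at (x = 349, z = 222).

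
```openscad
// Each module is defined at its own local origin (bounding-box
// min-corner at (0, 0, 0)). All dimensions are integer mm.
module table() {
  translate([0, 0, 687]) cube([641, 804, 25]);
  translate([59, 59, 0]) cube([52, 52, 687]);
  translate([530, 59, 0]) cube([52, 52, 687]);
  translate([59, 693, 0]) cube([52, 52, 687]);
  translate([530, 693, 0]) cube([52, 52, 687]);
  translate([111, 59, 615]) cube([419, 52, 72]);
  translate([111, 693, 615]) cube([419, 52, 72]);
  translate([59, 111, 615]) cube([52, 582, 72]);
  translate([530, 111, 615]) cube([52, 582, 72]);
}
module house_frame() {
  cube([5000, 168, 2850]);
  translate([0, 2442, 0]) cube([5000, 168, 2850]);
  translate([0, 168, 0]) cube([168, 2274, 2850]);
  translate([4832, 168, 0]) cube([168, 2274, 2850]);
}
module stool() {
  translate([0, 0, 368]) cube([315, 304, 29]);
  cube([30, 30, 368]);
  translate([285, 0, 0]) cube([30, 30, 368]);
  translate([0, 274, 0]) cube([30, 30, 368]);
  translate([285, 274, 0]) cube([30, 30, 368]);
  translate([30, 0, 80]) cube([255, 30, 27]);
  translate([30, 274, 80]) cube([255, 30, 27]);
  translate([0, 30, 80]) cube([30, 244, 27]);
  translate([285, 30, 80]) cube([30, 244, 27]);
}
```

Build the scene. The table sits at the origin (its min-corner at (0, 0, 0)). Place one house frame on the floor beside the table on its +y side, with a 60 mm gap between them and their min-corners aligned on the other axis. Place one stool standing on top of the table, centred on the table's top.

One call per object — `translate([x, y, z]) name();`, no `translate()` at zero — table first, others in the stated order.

table();
translate([0, 864, 0]) house_frame();
translate([163, 250, 712]) stool();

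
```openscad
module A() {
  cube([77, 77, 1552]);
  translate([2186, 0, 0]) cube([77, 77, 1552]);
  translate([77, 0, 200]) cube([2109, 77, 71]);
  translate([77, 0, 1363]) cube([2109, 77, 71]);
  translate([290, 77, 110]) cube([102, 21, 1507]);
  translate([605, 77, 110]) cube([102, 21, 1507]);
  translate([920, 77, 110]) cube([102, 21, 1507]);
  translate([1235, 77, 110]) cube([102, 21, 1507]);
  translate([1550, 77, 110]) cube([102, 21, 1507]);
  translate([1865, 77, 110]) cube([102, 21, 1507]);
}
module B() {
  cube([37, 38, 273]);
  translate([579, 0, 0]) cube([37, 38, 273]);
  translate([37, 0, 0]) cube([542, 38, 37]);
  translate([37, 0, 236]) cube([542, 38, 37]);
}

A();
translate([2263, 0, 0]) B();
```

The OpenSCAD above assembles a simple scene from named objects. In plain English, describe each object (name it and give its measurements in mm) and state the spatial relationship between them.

A is a fence section. Two 77×77 mm posts, 1552 mm tall, stand on the floor with a clear span of 2109 mm between their inner faces. Two horizontal rails of 77×71 mm section span the gap between the posts with their undersides at z = 200 mm and z = 1363 mm, flush with the posts' −y face. 6 pickets, each 102 mm wide, 21 mm thick and 1507 mm tall, are fixed to the +y face of the rails with their bottoms at z = 110 mm, evenly spaced across the span with equal gaps (rounded down to the nearest mm) at the −x end and between each pair — any rounding remainder accumulates at the +x end.

B is a rectangular picture frame lying in the x–z plane (depth along y). The opening is 542 mm wide (x) by 199 mm tall (z), surrounded by a border 37 mm wide on all four sides. The frame is 38 mm deep and is made of two full-height vertical stiles with two horizontal rails fitted between them.

The picture frame is against the fence section's +x side, with their −y faces flush.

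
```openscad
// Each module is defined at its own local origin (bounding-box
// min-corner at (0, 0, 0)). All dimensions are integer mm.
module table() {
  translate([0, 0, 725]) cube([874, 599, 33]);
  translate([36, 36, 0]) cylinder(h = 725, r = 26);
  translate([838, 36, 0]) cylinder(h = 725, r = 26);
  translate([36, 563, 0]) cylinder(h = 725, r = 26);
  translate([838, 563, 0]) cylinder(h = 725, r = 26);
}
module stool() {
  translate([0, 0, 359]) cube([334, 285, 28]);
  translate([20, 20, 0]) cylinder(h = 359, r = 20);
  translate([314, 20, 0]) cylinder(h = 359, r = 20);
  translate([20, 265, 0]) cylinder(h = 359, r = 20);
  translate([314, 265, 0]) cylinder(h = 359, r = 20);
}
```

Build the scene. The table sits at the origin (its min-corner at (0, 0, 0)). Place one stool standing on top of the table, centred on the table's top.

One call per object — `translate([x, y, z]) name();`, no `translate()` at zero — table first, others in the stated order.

table();
translate([270, 157, 758]) stool();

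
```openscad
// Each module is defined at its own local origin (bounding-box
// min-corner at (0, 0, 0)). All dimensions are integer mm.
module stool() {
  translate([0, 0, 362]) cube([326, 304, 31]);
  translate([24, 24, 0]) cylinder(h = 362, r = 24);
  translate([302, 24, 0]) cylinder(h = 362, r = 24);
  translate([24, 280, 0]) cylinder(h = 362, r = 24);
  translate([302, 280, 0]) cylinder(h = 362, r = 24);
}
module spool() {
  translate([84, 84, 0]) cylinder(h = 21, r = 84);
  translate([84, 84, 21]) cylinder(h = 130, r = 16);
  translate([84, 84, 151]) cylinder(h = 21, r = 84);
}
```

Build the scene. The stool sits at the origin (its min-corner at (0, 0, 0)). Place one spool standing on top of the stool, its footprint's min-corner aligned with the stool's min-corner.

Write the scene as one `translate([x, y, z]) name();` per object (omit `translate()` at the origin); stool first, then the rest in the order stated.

stool();
translate([0, 0, 393]) spool();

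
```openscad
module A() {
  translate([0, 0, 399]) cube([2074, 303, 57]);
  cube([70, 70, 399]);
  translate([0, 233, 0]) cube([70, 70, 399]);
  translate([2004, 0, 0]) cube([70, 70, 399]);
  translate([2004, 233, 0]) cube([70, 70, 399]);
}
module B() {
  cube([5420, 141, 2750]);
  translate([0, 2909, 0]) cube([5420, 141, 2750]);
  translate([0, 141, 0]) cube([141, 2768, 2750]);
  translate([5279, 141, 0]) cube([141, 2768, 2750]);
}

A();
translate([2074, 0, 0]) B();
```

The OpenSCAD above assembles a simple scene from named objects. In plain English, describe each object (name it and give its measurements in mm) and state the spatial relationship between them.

A is a bench: a 2074×303 mm seat slab, 57 mm thick, top at z = 456 mm, on four 70×70 mm square legs flush with the seat corners and standing on z = 0.

B is the wall frame of a small rectangular building: four walls, each 2750 mm tall and 141 mm thick, enclosing a footprint 5420 mm (x) by 3050 mm (y) outside-to-outside, with no floor or roof. The front and back walls (the −y and +y sides) span the full width; the two side walls fit between them.

The house frame is against the bench's +x side, with their −y faces flush.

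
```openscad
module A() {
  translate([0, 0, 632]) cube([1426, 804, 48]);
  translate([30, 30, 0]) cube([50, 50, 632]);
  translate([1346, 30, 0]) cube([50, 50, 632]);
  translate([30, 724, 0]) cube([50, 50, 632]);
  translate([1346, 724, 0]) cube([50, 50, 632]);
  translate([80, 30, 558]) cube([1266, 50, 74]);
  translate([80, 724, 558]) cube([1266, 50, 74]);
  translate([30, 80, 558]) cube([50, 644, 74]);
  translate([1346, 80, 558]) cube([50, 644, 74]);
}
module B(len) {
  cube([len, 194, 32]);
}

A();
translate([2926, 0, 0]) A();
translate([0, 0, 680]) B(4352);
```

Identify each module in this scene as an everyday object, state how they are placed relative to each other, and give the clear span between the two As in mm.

A is a table. B is a beam. A beam spans the tops of two tables. The clear span between the two tables is 1500 mm.

Second table starts at x = 2926; first ends at x = 1426; clear span = 2926 − 1426 = 1500 mm.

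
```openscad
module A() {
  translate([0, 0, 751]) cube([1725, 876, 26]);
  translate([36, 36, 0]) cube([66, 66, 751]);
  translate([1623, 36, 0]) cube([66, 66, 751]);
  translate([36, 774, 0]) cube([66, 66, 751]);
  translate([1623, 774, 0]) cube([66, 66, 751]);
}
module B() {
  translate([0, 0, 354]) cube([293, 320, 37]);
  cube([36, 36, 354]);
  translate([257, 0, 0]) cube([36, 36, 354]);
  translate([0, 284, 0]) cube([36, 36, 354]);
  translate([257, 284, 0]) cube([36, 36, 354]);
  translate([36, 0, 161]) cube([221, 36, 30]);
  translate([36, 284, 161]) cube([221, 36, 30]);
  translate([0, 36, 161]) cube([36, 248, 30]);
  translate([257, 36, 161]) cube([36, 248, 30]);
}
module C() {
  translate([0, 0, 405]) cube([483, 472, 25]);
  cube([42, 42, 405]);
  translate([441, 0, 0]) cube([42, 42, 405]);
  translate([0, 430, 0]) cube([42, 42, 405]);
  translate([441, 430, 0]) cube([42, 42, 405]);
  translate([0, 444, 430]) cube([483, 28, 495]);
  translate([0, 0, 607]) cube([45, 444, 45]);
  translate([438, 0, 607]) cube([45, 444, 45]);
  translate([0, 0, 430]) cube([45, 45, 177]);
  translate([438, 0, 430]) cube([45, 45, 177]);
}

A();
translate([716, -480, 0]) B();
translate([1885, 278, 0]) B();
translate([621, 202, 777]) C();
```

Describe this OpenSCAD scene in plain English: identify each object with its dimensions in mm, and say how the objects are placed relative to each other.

A is a table: top 1725 mm (x) × 876 mm (y), 26 mm thick, upper face at z = 777 mm, on four 66×66 mm square legs, each inset 36 mm from the nearest pair of top edges, running from z = 0 to the bottom of the top.

B is a four-legged stool. The seat is a 293×320×37 mm slab whose top surface is at z = 391 mm; four square legs, each 36×36 mm in cross-section, run from the floor (z = 0) to the underside of the seat, each flush with a corner of the seat. Four stretchers, 36 mm wide and 30 mm tall, connect adjacent legs with their undersides at z = 161 mm, each running between the inner faces of the legs it joins and aligned with the legs' outer faces on the other axis.

C is a chair. The seat is a 483×472×25 mm slab with its top at z = 430 mm, on four 42×42 mm corner legs (flush with the seat edges, standing on z = 0). A flat backrest 28 mm thick, 495 mm tall, spans the full seat width and rises from the seat top along its +y edge, rear face flush with the rear of the seat. Two armrests of 45×45 mm section run along each side from the seat's front edge to the front of the backrest, top faces 222 mm above the seat top and outer faces flush with the seat's x-edges; a 45×45 mm post under the front of each armrest stands on the seat at the front corner.

Two stools sit around the table at the −y, +x sides. The chair is on top of the table, centred.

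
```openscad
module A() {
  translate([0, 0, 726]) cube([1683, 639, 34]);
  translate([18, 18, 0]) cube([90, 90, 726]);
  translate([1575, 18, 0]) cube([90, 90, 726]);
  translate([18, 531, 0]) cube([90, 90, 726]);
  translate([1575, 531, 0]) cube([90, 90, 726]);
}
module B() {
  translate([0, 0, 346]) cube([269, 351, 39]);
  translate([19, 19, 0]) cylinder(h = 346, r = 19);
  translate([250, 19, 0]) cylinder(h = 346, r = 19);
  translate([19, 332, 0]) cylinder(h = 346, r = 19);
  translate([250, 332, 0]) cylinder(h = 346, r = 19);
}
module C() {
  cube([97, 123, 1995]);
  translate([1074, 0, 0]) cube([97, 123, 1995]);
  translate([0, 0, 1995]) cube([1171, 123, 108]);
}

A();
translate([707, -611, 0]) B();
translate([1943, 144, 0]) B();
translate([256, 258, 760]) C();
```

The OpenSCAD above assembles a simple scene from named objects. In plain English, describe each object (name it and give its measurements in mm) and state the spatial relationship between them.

A is a rectangular dining table. The top is 1683×639×34 mm with its upper surface at z = 760 mm. It stands on four 90×90 mm square legs, each inset 18 mm from the nearest pair of top edges, running from the floor to the underside of the top.

B is a simple wooden stool: a rectangular seat 269 mm (x) by 351 mm (y), 39 mm thick, top face at z = 385 mm, on four round legs, each 38 mm in diameter. The legs rest on z = 0, each leg's axis is inset half a diameter from the nearest pair of seat edges (so the leg's bounding box is flush with the corner).

C is a rectangular door frame: two vertical jambs of 97×123 mm section, 1995 mm tall, with a clear opening 977 mm wide between their inner faces. A header 108 mm tall and 123 mm deep lies on top of the jambs and spans the full outside width.

Two stools sit around the table at the −y, +x sides. The door frame is on top of the table, centred.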